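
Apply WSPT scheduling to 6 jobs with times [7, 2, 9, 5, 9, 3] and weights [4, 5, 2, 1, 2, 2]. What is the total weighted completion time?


Compute p/w ratios and sort ascending (WSPT): [(2, 5), (3, 2), (7, 4), (9, 2), (9, 2), (5, 1)]
Compute weighted completion times:
  Job (p=2,w=5): C=2, w*C=5*2=10
  Job (p=3,w=2): C=5, w*C=2*5=10
  Job (p=7,w=4): C=12, w*C=4*12=48
  Job (p=9,w=2): C=21, w*C=2*21=42
  Job (p=9,w=2): C=30, w*C=2*30=60
  Job (p=5,w=1): C=35, w*C=1*35=35
Total weighted completion time = 205

205


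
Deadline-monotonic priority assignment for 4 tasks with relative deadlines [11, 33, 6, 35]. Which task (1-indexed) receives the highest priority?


Sort tasks by relative deadline (ascending):
  Task 3: deadline = 6
  Task 1: deadline = 11
  Task 2: deadline = 33
  Task 4: deadline = 35
Priority order (highest first): [3, 1, 2, 4]
Highest priority task = 3

3


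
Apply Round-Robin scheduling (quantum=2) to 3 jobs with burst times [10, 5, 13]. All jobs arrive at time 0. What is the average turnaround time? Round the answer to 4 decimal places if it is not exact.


Time quantum = 2
Execution trace:
  J1 runs 2 units, time = 2
  J2 runs 2 units, time = 4
  J3 runs 2 units, time = 6
  J1 runs 2 units, time = 8
  J2 runs 2 units, time = 10
  J3 runs 2 units, time = 12
  J1 runs 2 units, time = 14
  J2 runs 1 units, time = 15
  J3 runs 2 units, time = 17
  J1 runs 2 units, time = 19
  J3 runs 2 units, time = 21
  J1 runs 2 units, time = 23
  J3 runs 2 units, time = 25
  J3 runs 2 units, time = 27
  J3 runs 1 units, time = 28
Finish times: [23, 15, 28]
Average turnaround = 66/3 = 22.0

22.0


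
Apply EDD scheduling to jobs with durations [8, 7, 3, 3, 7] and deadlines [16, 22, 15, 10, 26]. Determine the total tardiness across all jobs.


Sort by due date (EDD order): [(3, 10), (3, 15), (8, 16), (7, 22), (7, 26)]
Compute completion times and tardiness:
  Job 1: p=3, d=10, C=3, tardiness=max(0,3-10)=0
  Job 2: p=3, d=15, C=6, tardiness=max(0,6-15)=0
  Job 3: p=8, d=16, C=14, tardiness=max(0,14-16)=0
  Job 4: p=7, d=22, C=21, tardiness=max(0,21-22)=0
  Job 5: p=7, d=26, C=28, tardiness=max(0,28-26)=2
Total tardiness = 2

2


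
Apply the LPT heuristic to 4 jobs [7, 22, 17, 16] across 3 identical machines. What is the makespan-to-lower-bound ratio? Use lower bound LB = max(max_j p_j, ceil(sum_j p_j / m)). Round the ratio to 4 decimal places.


LPT order: [22, 17, 16, 7]
Machine loads after assignment: [22, 17, 23]
LPT makespan = 23
Lower bound = max(max_job, ceil(total/3)) = max(22, 21) = 22
Ratio = 23 / 22 = 1.0455

1.0455


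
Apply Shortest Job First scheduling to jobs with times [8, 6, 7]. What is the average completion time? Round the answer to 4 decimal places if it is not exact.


SJF order (ascending): [6, 7, 8]
Completion times:
  Job 1: burst=6, C=6
  Job 2: burst=7, C=13
  Job 3: burst=8, C=21
Average completion = 40/3 = 13.3333

13.3333


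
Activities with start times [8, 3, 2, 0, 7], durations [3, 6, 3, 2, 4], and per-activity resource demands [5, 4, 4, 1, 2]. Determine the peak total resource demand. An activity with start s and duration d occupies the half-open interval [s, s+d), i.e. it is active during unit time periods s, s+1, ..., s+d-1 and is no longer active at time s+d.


Each activity i is active on [start_i, start_i + duration_i).
Compute total resource usage per time slot:
  t=0: active resources = [1], total = 1
  t=1: active resources = [1], total = 1
  t=2: active resources = [4], total = 4
  t=3: active resources = [4, 4], total = 8
  t=4: active resources = [4, 4], total = 8
  t=5: active resources = [4], total = 4
  t=6: active resources = [4], total = 4
  t=7: active resources = [4, 2], total = 6
  t=8: active resources = [5, 4, 2], total = 11
  t=9: active resources = [5, 2], total = 7
  t=10: active resources = [5, 2], total = 7
Peak resource demand = 11

11


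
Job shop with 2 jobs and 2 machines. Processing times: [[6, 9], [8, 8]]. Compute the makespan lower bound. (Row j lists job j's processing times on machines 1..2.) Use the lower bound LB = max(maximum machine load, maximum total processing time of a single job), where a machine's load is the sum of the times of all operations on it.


Machine loads:
  Machine 1: 6 + 8 = 14
  Machine 2: 9 + 8 = 17
Max machine load = 17
Job totals:
  Job 1: 15
  Job 2: 16
Max job total = 16
Lower bound = max(17, 16) = 17

17


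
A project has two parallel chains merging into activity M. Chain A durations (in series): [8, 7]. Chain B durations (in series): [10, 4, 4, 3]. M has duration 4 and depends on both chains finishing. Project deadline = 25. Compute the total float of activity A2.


Forward pass: ES(A2) = sum of predecessors on chain A = 8
EF = ES + duration = 8 + 7 = 15
Backward pass: LF(M) = deadline = 25; LS(M) = 25 - 4 = 21
LF(A2) = LS(M) - sum(successors on chain A) = 21 - 0 = 21
LS = LF - duration = 21 - 7 = 14
Total float = LS - ES = 14 - 8 = 6

6


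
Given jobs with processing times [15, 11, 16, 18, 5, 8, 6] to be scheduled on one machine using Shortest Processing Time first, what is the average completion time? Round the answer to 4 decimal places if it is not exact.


Sort jobs by processing time (SPT order): [5, 6, 8, 11, 15, 16, 18]
Compute completion times sequentially:
  Job 1: processing = 5, completes at 5
  Job 2: processing = 6, completes at 11
  Job 3: processing = 8, completes at 19
  Job 4: processing = 11, completes at 30
  Job 5: processing = 15, completes at 45
  Job 6: processing = 16, completes at 61
  Job 7: processing = 18, completes at 79
Sum of completion times = 250
Average completion time = 250/7 = 35.7143

35.7143


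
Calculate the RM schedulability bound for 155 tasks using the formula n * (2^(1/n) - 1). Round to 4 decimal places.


Compute 2^(1/155) = 1.0044819312
Subtract 1: 1.0044819312 - 1 = 0.0044819312
Multiply by n: 155 * 0.0044819312 = 0.6946993360
Round to 4 dp: 0.6947

0.6947


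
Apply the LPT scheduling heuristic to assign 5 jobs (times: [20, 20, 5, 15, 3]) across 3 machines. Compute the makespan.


Sort jobs in decreasing order (LPT): [20, 20, 15, 5, 3]
Assign each job to the least loaded machine:
  Machine 1: jobs [20, 3], load = 23
  Machine 2: jobs [20], load = 20
  Machine 3: jobs [15, 5], load = 20
Makespan = max load = 23

23


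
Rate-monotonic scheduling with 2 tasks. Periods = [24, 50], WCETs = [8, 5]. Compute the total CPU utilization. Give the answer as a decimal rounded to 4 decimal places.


Compute individual utilizations (exact fractions):
  Task 1: C/T = 8/24 = 1/3 (approx. 0.3333)
  Task 2: C/T = 5/50 = 1/10 (approx. 0.1)
Total utilization U = 1/3 + 1/10 = 13/30
Rounded to 4 decimal places: U = 0.4333
RM (Liu & Layland) bound for 2 tasks = 0.828427; compare with U = 13/30 (approx. 0.433333)
U <= bound, so schedulable by RM sufficient condition.

0.4333


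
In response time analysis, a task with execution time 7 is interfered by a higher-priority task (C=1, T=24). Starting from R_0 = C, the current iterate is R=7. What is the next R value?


R_next = C + ceil(R_prev / T_hp) * C_hp
ceil(7 / 24) = ceil(0.2917) = 1
Interference = 1 * 1 = 1
R_next = 7 + 1 = 8

8


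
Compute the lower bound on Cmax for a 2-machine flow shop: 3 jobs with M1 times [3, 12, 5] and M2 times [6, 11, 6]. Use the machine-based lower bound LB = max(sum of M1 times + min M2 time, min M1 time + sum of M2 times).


LB1 = sum(M1 times) + min(M2 times) = 20 + 6 = 26
LB2 = min(M1 times) + sum(M2 times) = 3 + 23 = 26
Lower bound = max(LB1, LB2) = max(26, 26) = 26

26


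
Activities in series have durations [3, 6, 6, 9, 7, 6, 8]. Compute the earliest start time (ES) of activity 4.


Activity 4 starts after activities 1 through 3 complete.
Predecessor durations: [3, 6, 6]
ES = 3 + 6 + 6 = 15

15


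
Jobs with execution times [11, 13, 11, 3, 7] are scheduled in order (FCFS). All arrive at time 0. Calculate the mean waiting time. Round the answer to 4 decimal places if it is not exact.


FCFS order (as given): [11, 13, 11, 3, 7]
Waiting times:
  Job 1: wait = 0
  Job 2: wait = 11
  Job 3: wait = 24
  Job 4: wait = 35
  Job 5: wait = 38
Sum of waiting times = 108
Average waiting time = 108/5 = 21.6

21.6


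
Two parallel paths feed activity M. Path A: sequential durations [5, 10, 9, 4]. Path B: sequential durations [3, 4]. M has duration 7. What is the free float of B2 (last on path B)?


ES(B2) = sum of predecessors on chain B = 3
EF(B2) = ES + duration = 3 + 4 = 7
Successor of B2 is M. ES(M) = max(sum(A), sum(B)) = max(28, 7) = 28
Free float = ES(successor) - EF(current) = 28 - 7 = 21

21


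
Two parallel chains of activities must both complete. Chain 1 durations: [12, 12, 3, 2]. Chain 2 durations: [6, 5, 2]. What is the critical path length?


Path A total = 12 + 12 + 3 + 2 = 29
Path B total = 6 + 5 + 2 = 13
Critical path = longest path = max(29, 13) = 29

29


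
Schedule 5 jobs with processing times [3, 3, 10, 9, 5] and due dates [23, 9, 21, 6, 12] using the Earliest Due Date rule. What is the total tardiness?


Sort by due date (EDD order): [(9, 6), (3, 9), (5, 12), (10, 21), (3, 23)]
Compute completion times and tardiness:
  Job 1: p=9, d=6, C=9, tardiness=max(0,9-6)=3
  Job 2: p=3, d=9, C=12, tardiness=max(0,12-9)=3
  Job 3: p=5, d=12, C=17, tardiness=max(0,17-12)=5
  Job 4: p=10, d=21, C=27, tardiness=max(0,27-21)=6
  Job 5: p=3, d=23, C=30, tardiness=max(0,30-23)=7
Total tardiness = 24

24


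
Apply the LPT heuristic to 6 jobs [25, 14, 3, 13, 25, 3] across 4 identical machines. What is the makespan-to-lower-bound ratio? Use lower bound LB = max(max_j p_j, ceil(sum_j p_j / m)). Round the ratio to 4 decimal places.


LPT order: [25, 25, 14, 13, 3, 3]
Machine loads after assignment: [25, 25, 17, 16]
LPT makespan = 25
Lower bound = max(max_job, ceil(total/4)) = max(25, 21) = 25
Ratio = 25 / 25 = 1.0

1.0


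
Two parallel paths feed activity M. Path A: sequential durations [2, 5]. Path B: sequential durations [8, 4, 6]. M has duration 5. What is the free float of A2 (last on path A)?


ES(A2) = sum of predecessors on chain A = 2
EF(A2) = ES + duration = 2 + 5 = 7
Successor of A2 is M. ES(M) = max(sum(A), sum(B)) = max(7, 18) = 18
Free float = ES(successor) - EF(current) = 18 - 7 = 11

11


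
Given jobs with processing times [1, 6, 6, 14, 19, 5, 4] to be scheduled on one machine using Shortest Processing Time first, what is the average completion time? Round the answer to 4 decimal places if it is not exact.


Sort jobs by processing time (SPT order): [1, 4, 5, 6, 6, 14, 19]
Compute completion times sequentially:
  Job 1: processing = 1, completes at 1
  Job 2: processing = 4, completes at 5
  Job 3: processing = 5, completes at 10
  Job 4: processing = 6, completes at 16
  Job 5: processing = 6, completes at 22
  Job 6: processing = 14, completes at 36
  Job 7: processing = 19, completes at 55
Sum of completion times = 145
Average completion time = 145/7 = 20.7143

20.7143


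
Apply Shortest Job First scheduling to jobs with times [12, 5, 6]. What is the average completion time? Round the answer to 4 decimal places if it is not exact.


SJF order (ascending): [5, 6, 12]
Completion times:
  Job 1: burst=5, C=5
  Job 2: burst=6, C=11
  Job 3: burst=12, C=23
Average completion = 39/3 = 13.0

13.0


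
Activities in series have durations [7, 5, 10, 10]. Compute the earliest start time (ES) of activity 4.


Activity 4 starts after activities 1 through 3 complete.
Predecessor durations: [7, 5, 10]
ES = 7 + 5 + 10 = 22

22


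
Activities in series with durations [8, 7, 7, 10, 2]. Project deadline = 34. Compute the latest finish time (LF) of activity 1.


LF(activity 1) = deadline - sum of successor durations
Successors: activities 2 through 5 with durations [7, 7, 10, 2]
Sum of successor durations = 26
LF = 34 - 26 = 8

8


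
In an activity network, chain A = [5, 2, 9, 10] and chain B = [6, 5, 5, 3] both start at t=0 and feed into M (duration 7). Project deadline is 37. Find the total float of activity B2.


Forward pass: ES(B2) = sum of predecessors on chain B = 6
EF = ES + duration = 6 + 5 = 11
Backward pass: LF(M) = deadline = 37; LS(M) = 37 - 7 = 30
LF(B2) = LS(M) - sum(successors on chain B) = 30 - 8 = 22
LS = LF - duration = 22 - 5 = 17
Total float = LS - ES = 17 - 6 = 11

11


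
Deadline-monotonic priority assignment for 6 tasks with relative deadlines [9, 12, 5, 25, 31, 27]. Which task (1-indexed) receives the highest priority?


Sort tasks by relative deadline (ascending):
  Task 3: deadline = 5
  Task 1: deadline = 9
  Task 2: deadline = 12
  Task 4: deadline = 25
  Task 6: deadline = 27
  Task 5: deadline = 31
Priority order (highest first): [3, 1, 2, 4, 6, 5]
Highest priority task = 3

3


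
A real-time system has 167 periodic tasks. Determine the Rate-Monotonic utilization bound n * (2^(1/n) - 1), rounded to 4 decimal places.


Compute 2^(1/167) = 1.0041592075
Subtract 1: 1.0041592075 - 1 = 0.0041592075
Multiply by n: 167 * 0.0041592075 = 0.6945876525
Round to 4 dp: 0.6946

0.6946


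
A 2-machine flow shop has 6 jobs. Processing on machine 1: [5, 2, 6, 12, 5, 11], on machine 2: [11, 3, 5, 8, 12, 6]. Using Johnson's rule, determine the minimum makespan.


Apply Johnson's rule:
  Group 1 (a <= b): [(2, 2, 3), (1, 5, 11), (5, 5, 12)]
  Group 2 (a > b): [(4, 12, 8), (6, 11, 6), (3, 6, 5)]
Optimal job order: [2, 1, 5, 4, 6, 3]
Schedule:
  Job 2: M1 done at 2, M2 done at 5
  Job 1: M1 done at 7, M2 done at 18
  Job 5: M1 done at 12, M2 done at 30
  Job 4: M1 done at 24, M2 done at 38
  Job 6: M1 done at 35, M2 done at 44
  Job 3: M1 done at 41, M2 done at 49
Makespan = 49

49


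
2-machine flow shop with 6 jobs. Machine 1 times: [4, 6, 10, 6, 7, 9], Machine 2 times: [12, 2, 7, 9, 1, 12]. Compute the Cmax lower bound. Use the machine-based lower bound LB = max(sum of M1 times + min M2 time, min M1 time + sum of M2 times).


LB1 = sum(M1 times) + min(M2 times) = 42 + 1 = 43
LB2 = min(M1 times) + sum(M2 times) = 4 + 43 = 47
Lower bound = max(LB1, LB2) = max(43, 47) = 47

47


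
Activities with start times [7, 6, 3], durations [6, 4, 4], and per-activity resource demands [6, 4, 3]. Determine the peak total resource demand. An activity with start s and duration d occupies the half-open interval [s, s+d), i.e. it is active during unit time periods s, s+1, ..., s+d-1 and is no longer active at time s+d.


Each activity i is active on [start_i, start_i + duration_i).
Compute total resource usage per time slot:
  t=0: active resources = [], total = 0
  t=1: active resources = [], total = 0
  t=2: active resources = [], total = 0
  t=3: active resources = [3], total = 3
  t=4: active resources = [3], total = 3
  t=5: active resources = [3], total = 3
  t=6: active resources = [4, 3], total = 7
  t=7: active resources = [6, 4], total = 10
  t=8: active resources = [6, 4], total = 10
  t=9: active resources = [6, 4], total = 10
  t=10: active resources = [6], total = 6
  t=11: active resources = [6], total = 6
  t=12: active resources = [6], total = 6
Peak resource demand = 10

10


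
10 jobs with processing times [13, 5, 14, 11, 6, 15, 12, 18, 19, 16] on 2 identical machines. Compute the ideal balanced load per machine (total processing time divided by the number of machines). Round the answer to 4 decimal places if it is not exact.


Total processing time = 13 + 5 + 14 + 11 + 6 + 15 + 12 + 18 + 19 + 16 = 129
Number of machines = 2
Ideal balanced load = 129 / 2 = 64.5

64.5


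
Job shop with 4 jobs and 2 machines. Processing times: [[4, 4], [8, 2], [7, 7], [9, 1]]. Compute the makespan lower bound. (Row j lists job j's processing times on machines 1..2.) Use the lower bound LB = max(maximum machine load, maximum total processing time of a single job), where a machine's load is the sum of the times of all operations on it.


Machine loads:
  Machine 1: 4 + 8 + 7 + 9 = 28
  Machine 2: 4 + 2 + 7 + 1 = 14
Max machine load = 28
Job totals:
  Job 1: 8
  Job 2: 10
  Job 3: 14
  Job 4: 10
Max job total = 14
Lower bound = max(28, 14) = 28

28


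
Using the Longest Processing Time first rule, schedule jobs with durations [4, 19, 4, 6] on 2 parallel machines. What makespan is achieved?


Sort jobs in decreasing order (LPT): [19, 6, 4, 4]
Assign each job to the least loaded machine:
  Machine 1: jobs [19], load = 19
  Machine 2: jobs [6, 4, 4], load = 14
Makespan = max load = 19

19


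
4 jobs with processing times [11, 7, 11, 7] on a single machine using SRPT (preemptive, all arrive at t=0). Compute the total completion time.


Since all jobs arrive at t=0, SRPT equals SPT ordering.
SPT order: [7, 7, 11, 11]
Completion times:
  Job 1: p=7, C=7
  Job 2: p=7, C=14
  Job 3: p=11, C=25
  Job 4: p=11, C=36
Total completion time = 7 + 14 + 25 + 36 = 82

82


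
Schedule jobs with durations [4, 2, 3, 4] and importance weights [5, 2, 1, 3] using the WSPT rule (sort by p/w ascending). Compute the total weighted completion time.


Compute p/w ratios and sort ascending (WSPT): [(4, 5), (2, 2), (4, 3), (3, 1)]
Compute weighted completion times:
  Job (p=4,w=5): C=4, w*C=5*4=20
  Job (p=2,w=2): C=6, w*C=2*6=12
  Job (p=4,w=3): C=10, w*C=3*10=30
  Job (p=3,w=1): C=13, w*C=1*13=13
Total weighted completion time = 75

75


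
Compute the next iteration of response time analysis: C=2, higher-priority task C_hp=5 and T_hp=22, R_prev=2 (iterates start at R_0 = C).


R_next = C + ceil(R_prev / T_hp) * C_hp
ceil(2 / 22) = ceil(0.0909) = 1
Interference = 1 * 5 = 5
R_next = 2 + 5 = 7

7


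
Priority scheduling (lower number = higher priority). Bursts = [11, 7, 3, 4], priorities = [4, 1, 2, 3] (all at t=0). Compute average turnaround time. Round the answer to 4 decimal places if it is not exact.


Sort by priority (ascending = highest first):
Order: [(1, 7), (2, 3), (3, 4), (4, 11)]
Completion times:
  Priority 1, burst=7, C=7
  Priority 2, burst=3, C=10
  Priority 3, burst=4, C=14
  Priority 4, burst=11, C=25
Average turnaround = 56/4 = 14.0

14.0


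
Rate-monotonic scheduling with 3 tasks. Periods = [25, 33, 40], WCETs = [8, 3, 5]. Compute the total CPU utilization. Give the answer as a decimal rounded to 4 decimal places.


Compute individual utilizations (exact fractions):
  Task 1: C/T = 8/25 (approx. 0.32)
  Task 2: C/T = 3/33 = 1/11 (approx. 0.0909)
  Task 3: C/T = 5/40 = 1/8 (approx. 0.125)
Total utilization U = 8/25 + 1/11 + 1/8 = 1179/2200
Rounded to 4 decimal places: U = 0.5359
RM (Liu & Layland) bound for 3 tasks = 0.779763; compare with U = 1179/2200 (approx. 0.535909)
U <= bound, so schedulable by RM sufficient condition.

0.5359


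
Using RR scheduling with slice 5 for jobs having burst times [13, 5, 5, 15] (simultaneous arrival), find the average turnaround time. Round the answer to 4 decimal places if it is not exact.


Time quantum = 5
Execution trace:
  J1 runs 5 units, time = 5
  J2 runs 5 units, time = 10
  J3 runs 5 units, time = 15
  J4 runs 5 units, time = 20
  J1 runs 5 units, time = 25
  J4 runs 5 units, time = 30
  J1 runs 3 units, time = 33
  J4 runs 5 units, time = 38
Finish times: [33, 10, 15, 38]
Average turnaround = 96/4 = 24.0

24.0


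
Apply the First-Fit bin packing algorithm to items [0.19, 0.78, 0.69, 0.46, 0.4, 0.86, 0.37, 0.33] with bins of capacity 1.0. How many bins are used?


Place items sequentially using First-Fit:
  Item 0.19 -> new Bin 1
  Item 0.78 -> Bin 1 (now 0.97)
  Item 0.69 -> new Bin 2
  Item 0.46 -> new Bin 3
  Item 0.4 -> Bin 3 (now 0.86)
  Item 0.86 -> new Bin 4
  Item 0.37 -> new Bin 5
  Item 0.33 -> Bin 5 (now 0.7)
Total bins used = 5

5


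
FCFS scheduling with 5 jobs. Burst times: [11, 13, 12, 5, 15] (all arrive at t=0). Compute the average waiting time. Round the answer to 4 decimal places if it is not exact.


FCFS order (as given): [11, 13, 12, 5, 15]
Waiting times:
  Job 1: wait = 0
  Job 2: wait = 11
  Job 3: wait = 24
  Job 4: wait = 36
  Job 5: wait = 41
Sum of waiting times = 112
Average waiting time = 112/5 = 22.4

22.4


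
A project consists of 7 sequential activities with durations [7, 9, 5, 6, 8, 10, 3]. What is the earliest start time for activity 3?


Activity 3 starts after activities 1 through 2 complete.
Predecessor durations: [7, 9]
ES = 7 + 9 = 16

16


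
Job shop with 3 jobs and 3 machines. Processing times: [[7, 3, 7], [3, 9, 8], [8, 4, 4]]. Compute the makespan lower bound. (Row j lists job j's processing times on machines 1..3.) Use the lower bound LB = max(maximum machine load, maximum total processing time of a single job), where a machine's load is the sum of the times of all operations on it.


Machine loads:
  Machine 1: 7 + 3 + 8 = 18
  Machine 2: 3 + 9 + 4 = 16
  Machine 3: 7 + 8 + 4 = 19
Max machine load = 19
Job totals:
  Job 1: 17
  Job 2: 20
  Job 3: 16
Max job total = 20
Lower bound = max(19, 20) = 20

20


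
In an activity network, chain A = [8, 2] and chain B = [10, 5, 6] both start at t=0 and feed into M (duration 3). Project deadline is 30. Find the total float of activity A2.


Forward pass: ES(A2) = sum of predecessors on chain A = 8
EF = ES + duration = 8 + 2 = 10
Backward pass: LF(M) = deadline = 30; LS(M) = 30 - 3 = 27
LF(A2) = LS(M) - sum(successors on chain A) = 27 - 0 = 27
LS = LF - duration = 27 - 2 = 25
Total float = LS - ES = 25 - 8 = 17

17


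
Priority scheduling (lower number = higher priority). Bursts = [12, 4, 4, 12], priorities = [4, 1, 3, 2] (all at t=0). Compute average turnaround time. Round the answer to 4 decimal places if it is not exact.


Sort by priority (ascending = highest first):
Order: [(1, 4), (2, 12), (3, 4), (4, 12)]
Completion times:
  Priority 1, burst=4, C=4
  Priority 2, burst=12, C=16
  Priority 3, burst=4, C=20
  Priority 4, burst=12, C=32
Average turnaround = 72/4 = 18.0

18.0


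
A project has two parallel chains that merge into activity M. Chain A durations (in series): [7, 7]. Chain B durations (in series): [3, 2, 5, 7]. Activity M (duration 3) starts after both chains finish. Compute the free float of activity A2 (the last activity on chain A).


ES(A2) = sum of predecessors on chain A = 7
EF(A2) = ES + duration = 7 + 7 = 14
Successor of A2 is M. ES(M) = max(sum(A), sum(B)) = max(14, 17) = 17
Free float = ES(successor) - EF(current) = 17 - 14 = 3

3


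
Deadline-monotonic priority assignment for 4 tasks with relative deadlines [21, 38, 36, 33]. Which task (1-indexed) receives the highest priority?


Sort tasks by relative deadline (ascending):
  Task 1: deadline = 21
  Task 4: deadline = 33
  Task 3: deadline = 36
  Task 2: deadline = 38
Priority order (highest first): [1, 4, 3, 2]
Highest priority task = 1

1


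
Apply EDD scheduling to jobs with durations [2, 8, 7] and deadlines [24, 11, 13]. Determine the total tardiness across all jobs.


Sort by due date (EDD order): [(8, 11), (7, 13), (2, 24)]
Compute completion times and tardiness:
  Job 1: p=8, d=11, C=8, tardiness=max(0,8-11)=0
  Job 2: p=7, d=13, C=15, tardiness=max(0,15-13)=2
  Job 3: p=2, d=24, C=17, tardiness=max(0,17-24)=0
Total tardiness = 2

2


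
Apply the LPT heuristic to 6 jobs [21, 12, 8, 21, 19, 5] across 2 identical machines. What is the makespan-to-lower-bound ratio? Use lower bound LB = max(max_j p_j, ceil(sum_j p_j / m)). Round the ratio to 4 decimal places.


LPT order: [21, 21, 19, 12, 8, 5]
Machine loads after assignment: [45, 41]
LPT makespan = 45
Lower bound = max(max_job, ceil(total/2)) = max(21, 43) = 43
Ratio = 45 / 43 = 1.0465

1.0465


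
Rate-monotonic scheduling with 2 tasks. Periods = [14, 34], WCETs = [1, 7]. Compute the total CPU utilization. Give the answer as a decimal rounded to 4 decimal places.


Compute individual utilizations (exact fractions):
  Task 1: C/T = 1/14 (approx. 0.0714)
  Task 2: C/T = 7/34 (approx. 0.2059)
Total utilization U = 1/14 + 7/34 = 33/119
Rounded to 4 decimal places: U = 0.2773
RM (Liu & Layland) bound for 2 tasks = 0.828427; compare with U = 33/119 (approx. 0.277311)
U <= bound, so schedulable by RM sufficient condition.

0.2773


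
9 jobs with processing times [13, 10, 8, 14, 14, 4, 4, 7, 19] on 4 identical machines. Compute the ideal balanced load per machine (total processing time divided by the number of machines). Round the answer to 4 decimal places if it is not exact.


Total processing time = 13 + 10 + 8 + 14 + 14 + 4 + 4 + 7 + 19 = 93
Number of machines = 4
Ideal balanced load = 93 / 4 = 23.25

23.25


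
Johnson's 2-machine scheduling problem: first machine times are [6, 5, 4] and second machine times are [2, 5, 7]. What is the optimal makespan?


Apply Johnson's rule:
  Group 1 (a <= b): [(3, 4, 7), (2, 5, 5)]
  Group 2 (a > b): [(1, 6, 2)]
Optimal job order: [3, 2, 1]
Schedule:
  Job 3: M1 done at 4, M2 done at 11
  Job 2: M1 done at 9, M2 done at 16
  Job 1: M1 done at 15, M2 done at 18
Makespan = 18

18


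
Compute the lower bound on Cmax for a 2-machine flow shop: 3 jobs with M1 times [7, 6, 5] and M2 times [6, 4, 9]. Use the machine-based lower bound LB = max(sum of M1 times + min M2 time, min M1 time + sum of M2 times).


LB1 = sum(M1 times) + min(M2 times) = 18 + 4 = 22
LB2 = min(M1 times) + sum(M2 times) = 5 + 19 = 24
Lower bound = max(LB1, LB2) = max(22, 24) = 24

24


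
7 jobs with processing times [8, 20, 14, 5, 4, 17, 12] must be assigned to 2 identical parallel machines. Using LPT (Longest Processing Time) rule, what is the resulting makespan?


Sort jobs in decreasing order (LPT): [20, 17, 14, 12, 8, 5, 4]
Assign each job to the least loaded machine:
  Machine 1: jobs [20, 12, 5, 4], load = 41
  Machine 2: jobs [17, 14, 8], load = 39
Makespan = max load = 41

41


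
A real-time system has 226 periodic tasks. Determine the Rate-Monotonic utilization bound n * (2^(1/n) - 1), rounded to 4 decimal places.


Compute 2^(1/226) = 1.0030717310
Subtract 1: 1.0030717310 - 1 = 0.0030717310
Multiply by n: 226 * 0.0030717310 = 0.6942112060
Round to 4 dp: 0.6942

0.6942


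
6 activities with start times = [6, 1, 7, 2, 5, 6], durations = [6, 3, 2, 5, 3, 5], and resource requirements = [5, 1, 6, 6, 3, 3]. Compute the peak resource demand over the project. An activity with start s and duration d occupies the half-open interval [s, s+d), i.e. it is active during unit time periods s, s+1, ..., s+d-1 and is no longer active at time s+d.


Each activity i is active on [start_i, start_i + duration_i).
Compute total resource usage per time slot:
  t=0: active resources = [], total = 0
  t=1: active resources = [1], total = 1
  t=2: active resources = [1, 6], total = 7
  t=3: active resources = [1, 6], total = 7
  t=4: active resources = [6], total = 6
  t=5: active resources = [6, 3], total = 9
  t=6: active resources = [5, 6, 3, 3], total = 17
  t=7: active resources = [5, 6, 3, 3], total = 17
  t=8: active resources = [5, 6, 3], total = 14
  t=9: active resources = [5, 3], total = 8
  t=10: active resources = [5, 3], total = 8
  t=11: active resources = [5], total = 5
Peak resource demand = 17

17


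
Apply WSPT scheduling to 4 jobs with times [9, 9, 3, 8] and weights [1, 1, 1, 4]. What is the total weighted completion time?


Compute p/w ratios and sort ascending (WSPT): [(8, 4), (3, 1), (9, 1), (9, 1)]
Compute weighted completion times:
  Job (p=8,w=4): C=8, w*C=4*8=32
  Job (p=3,w=1): C=11, w*C=1*11=11
  Job (p=9,w=1): C=20, w*C=1*20=20
  Job (p=9,w=1): C=29, w*C=1*29=29
Total weighted completion time = 92

92


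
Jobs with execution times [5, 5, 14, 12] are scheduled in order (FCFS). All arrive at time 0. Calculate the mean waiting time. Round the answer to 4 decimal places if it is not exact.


FCFS order (as given): [5, 5, 14, 12]
Waiting times:
  Job 1: wait = 0
  Job 2: wait = 5
  Job 3: wait = 10
  Job 4: wait = 24
Sum of waiting times = 39
Average waiting time = 39/4 = 9.75

9.75


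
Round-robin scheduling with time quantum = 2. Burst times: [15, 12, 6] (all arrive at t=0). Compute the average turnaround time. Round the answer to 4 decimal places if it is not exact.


Time quantum = 2
Execution trace:
  J1 runs 2 units, time = 2
  J2 runs 2 units, time = 4
  J3 runs 2 units, time = 6
  J1 runs 2 units, time = 8
  J2 runs 2 units, time = 10
  J3 runs 2 units, time = 12
  J1 runs 2 units, time = 14
  J2 runs 2 units, time = 16
  J3 runs 2 units, time = 18
  J1 runs 2 units, time = 20
  J2 runs 2 units, time = 22
  J1 runs 2 units, time = 24
  J2 runs 2 units, time = 26
  J1 runs 2 units, time = 28
  J2 runs 2 units, time = 30
  J1 runs 2 units, time = 32
  J1 runs 1 units, time = 33
Finish times: [33, 30, 18]
Average turnaround = 81/3 = 27.0

27.0


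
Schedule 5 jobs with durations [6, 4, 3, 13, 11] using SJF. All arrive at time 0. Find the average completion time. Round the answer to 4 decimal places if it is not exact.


SJF order (ascending): [3, 4, 6, 11, 13]
Completion times:
  Job 1: burst=3, C=3
  Job 2: burst=4, C=7
  Job 3: burst=6, C=13
  Job 4: burst=11, C=24
  Job 5: burst=13, C=37
Average completion = 84/5 = 16.8

16.8


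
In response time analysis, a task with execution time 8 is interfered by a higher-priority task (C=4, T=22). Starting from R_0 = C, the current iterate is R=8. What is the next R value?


R_next = C + ceil(R_prev / T_hp) * C_hp
ceil(8 / 22) = ceil(0.3636) = 1
Interference = 1 * 4 = 4
R_next = 8 + 4 = 12

12


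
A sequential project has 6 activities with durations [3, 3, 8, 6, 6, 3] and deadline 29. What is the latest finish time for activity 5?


LF(activity 5) = deadline - sum of successor durations
Successors: activities 6 through 6 with durations [3]
Sum of successor durations = 3
LF = 29 - 3 = 26

26


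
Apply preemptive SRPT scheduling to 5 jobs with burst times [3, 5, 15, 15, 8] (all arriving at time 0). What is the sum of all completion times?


Since all jobs arrive at t=0, SRPT equals SPT ordering.
SPT order: [3, 5, 8, 15, 15]
Completion times:
  Job 1: p=3, C=3
  Job 2: p=5, C=8
  Job 3: p=8, C=16
  Job 4: p=15, C=31
  Job 5: p=15, C=46
Total completion time = 3 + 8 + 16 + 31 + 46 = 104

104


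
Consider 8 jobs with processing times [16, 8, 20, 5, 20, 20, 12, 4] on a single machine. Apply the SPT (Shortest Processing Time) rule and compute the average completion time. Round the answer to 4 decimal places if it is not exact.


Sort jobs by processing time (SPT order): [4, 5, 8, 12, 16, 20, 20, 20]
Compute completion times sequentially:
  Job 1: processing = 4, completes at 4
  Job 2: processing = 5, completes at 9
  Job 3: processing = 8, completes at 17
  Job 4: processing = 12, completes at 29
  Job 5: processing = 16, completes at 45
  Job 6: processing = 20, completes at 65
  Job 7: processing = 20, completes at 85
  Job 8: processing = 20, completes at 105
Sum of completion times = 359
Average completion time = 359/8 = 44.875

44.875


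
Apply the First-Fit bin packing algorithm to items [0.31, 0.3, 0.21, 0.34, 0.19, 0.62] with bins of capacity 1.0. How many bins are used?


Place items sequentially using First-Fit:
  Item 0.31 -> new Bin 1
  Item 0.3 -> Bin 1 (now 0.61)
  Item 0.21 -> Bin 1 (now 0.82)
  Item 0.34 -> new Bin 2
  Item 0.19 -> Bin 2 (now 0.53)
  Item 0.62 -> new Bin 3
Total bins used = 3

3


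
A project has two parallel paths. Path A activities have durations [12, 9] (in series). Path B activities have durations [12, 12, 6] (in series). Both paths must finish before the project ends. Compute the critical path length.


Path A total = 12 + 9 = 21
Path B total = 12 + 12 + 6 = 30
Critical path = longest path = max(21, 30) = 30

30


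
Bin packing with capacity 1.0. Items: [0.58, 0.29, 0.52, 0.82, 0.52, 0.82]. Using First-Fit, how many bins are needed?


Place items sequentially using First-Fit:
  Item 0.58 -> new Bin 1
  Item 0.29 -> Bin 1 (now 0.87)
  Item 0.52 -> new Bin 2
  Item 0.82 -> new Bin 3
  Item 0.52 -> new Bin 4
  Item 0.82 -> new Bin 5
Total bins used = 5

5


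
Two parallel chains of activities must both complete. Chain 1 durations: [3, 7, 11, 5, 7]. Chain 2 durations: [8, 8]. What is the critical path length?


Path A total = 3 + 7 + 11 + 5 + 7 = 33
Path B total = 8 + 8 = 16
Critical path = longest path = max(33, 16) = 33

33


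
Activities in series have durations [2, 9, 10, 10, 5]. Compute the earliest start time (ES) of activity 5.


Activity 5 starts after activities 1 through 4 complete.
Predecessor durations: [2, 9, 10, 10]
ES = 2 + 9 + 10 + 10 = 31

31


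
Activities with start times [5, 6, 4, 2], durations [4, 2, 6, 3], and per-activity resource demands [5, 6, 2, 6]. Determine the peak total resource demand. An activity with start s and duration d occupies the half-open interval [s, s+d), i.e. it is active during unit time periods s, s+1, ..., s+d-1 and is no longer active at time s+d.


Each activity i is active on [start_i, start_i + duration_i).
Compute total resource usage per time slot:
  t=0: active resources = [], total = 0
  t=1: active resources = [], total = 0
  t=2: active resources = [6], total = 6
  t=3: active resources = [6], total = 6
  t=4: active resources = [2, 6], total = 8
  t=5: active resources = [5, 2], total = 7
  t=6: active resources = [5, 6, 2], total = 13
  t=7: active resources = [5, 6, 2], total = 13
  t=8: active resources = [5, 2], total = 7
  t=9: active resources = [2], total = 2
Peak resource demand = 13

13


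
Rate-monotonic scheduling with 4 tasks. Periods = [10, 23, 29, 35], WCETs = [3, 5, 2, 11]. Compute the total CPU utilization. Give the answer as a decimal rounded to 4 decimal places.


Compute individual utilizations (exact fractions):
  Task 1: C/T = 3/10 (approx. 0.3)
  Task 2: C/T = 5/23 (approx. 0.2174)
  Task 3: C/T = 2/29 (approx. 0.069)
  Task 4: C/T = 11/35 (approx. 0.3143)
Total utilization U = 3/10 + 5/23 + 2/29 + 11/35 = 42051/46690
Rounded to 4 decimal places: U = 0.9006
RM (Liu & Layland) bound for 4 tasks = 0.756828; compare with U = 42051/46690 (approx. 0.900643)
bound < U <= 1, so the RM sufficient condition is not met (inconclusive; an exact test such as response-time analysis is needed).

0.9006


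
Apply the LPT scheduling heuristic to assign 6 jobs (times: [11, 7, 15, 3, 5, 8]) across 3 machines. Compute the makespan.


Sort jobs in decreasing order (LPT): [15, 11, 8, 7, 5, 3]
Assign each job to the least loaded machine:
  Machine 1: jobs [15, 3], load = 18
  Machine 2: jobs [11, 5], load = 16
  Machine 3: jobs [8, 7], load = 15
Makespan = max load = 18

18


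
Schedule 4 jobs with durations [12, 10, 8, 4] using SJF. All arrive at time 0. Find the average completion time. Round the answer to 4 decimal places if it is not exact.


SJF order (ascending): [4, 8, 10, 12]
Completion times:
  Job 1: burst=4, C=4
  Job 2: burst=8, C=12
  Job 3: burst=10, C=22
  Job 4: burst=12, C=34
Average completion = 72/4 = 18.0

18.0


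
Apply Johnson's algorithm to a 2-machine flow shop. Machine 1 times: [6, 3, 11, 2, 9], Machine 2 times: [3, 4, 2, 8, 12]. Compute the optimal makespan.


Apply Johnson's rule:
  Group 1 (a <= b): [(4, 2, 8), (2, 3, 4), (5, 9, 12)]
  Group 2 (a > b): [(1, 6, 3), (3, 11, 2)]
Optimal job order: [4, 2, 5, 1, 3]
Schedule:
  Job 4: M1 done at 2, M2 done at 10
  Job 2: M1 done at 5, M2 done at 14
  Job 5: M1 done at 14, M2 done at 26
  Job 1: M1 done at 20, M2 done at 29
  Job 3: M1 done at 31, M2 done at 33
Makespan = 33

33


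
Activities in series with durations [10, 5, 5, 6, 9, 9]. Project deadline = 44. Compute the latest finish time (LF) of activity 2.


LF(activity 2) = deadline - sum of successor durations
Successors: activities 3 through 6 with durations [5, 6, 9, 9]
Sum of successor durations = 29
LF = 44 - 29 = 15

15


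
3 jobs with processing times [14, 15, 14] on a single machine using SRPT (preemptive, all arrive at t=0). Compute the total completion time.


Since all jobs arrive at t=0, SRPT equals SPT ordering.
SPT order: [14, 14, 15]
Completion times:
  Job 1: p=14, C=14
  Job 2: p=14, C=28
  Job 3: p=15, C=43
Total completion time = 14 + 28 + 43 = 85

85


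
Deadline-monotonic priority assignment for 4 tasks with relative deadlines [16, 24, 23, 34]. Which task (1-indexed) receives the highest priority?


Sort tasks by relative deadline (ascending):
  Task 1: deadline = 16
  Task 3: deadline = 23
  Task 2: deadline = 24
  Task 4: deadline = 34
Priority order (highest first): [1, 3, 2, 4]
Highest priority task = 1

1


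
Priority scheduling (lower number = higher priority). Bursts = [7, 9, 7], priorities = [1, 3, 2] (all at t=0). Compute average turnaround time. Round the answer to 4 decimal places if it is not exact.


Sort by priority (ascending = highest first):
Order: [(1, 7), (2, 7), (3, 9)]
Completion times:
  Priority 1, burst=7, C=7
  Priority 2, burst=7, C=14
  Priority 3, burst=9, C=23
Average turnaround = 44/3 = 14.6667

14.6667


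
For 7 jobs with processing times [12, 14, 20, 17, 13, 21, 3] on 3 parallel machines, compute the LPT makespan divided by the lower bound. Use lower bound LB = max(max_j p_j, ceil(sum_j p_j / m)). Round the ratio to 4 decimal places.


LPT order: [21, 20, 17, 14, 13, 12, 3]
Machine loads after assignment: [33, 33, 34]
LPT makespan = 34
Lower bound = max(max_job, ceil(total/3)) = max(21, 34) = 34
Ratio = 34 / 34 = 1.0

1.0


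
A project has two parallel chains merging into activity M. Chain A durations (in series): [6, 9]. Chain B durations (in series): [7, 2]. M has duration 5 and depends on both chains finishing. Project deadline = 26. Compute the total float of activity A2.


Forward pass: ES(A2) = sum of predecessors on chain A = 6
EF = ES + duration = 6 + 9 = 15
Backward pass: LF(M) = deadline = 26; LS(M) = 26 - 5 = 21
LF(A2) = LS(M) - sum(successors on chain A) = 21 - 0 = 21
LS = LF - duration = 21 - 9 = 12
Total float = LS - ES = 12 - 6 = 6

6


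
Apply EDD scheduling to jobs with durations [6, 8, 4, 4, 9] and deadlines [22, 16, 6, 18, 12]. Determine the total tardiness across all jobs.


Sort by due date (EDD order): [(4, 6), (9, 12), (8, 16), (4, 18), (6, 22)]
Compute completion times and tardiness:
  Job 1: p=4, d=6, C=4, tardiness=max(0,4-6)=0
  Job 2: p=9, d=12, C=13, tardiness=max(0,13-12)=1
  Job 3: p=8, d=16, C=21, tardiness=max(0,21-16)=5
  Job 4: p=4, d=18, C=25, tardiness=max(0,25-18)=7
  Job 5: p=6, d=22, C=31, tardiness=max(0,31-22)=9
Total tardiness = 22

22


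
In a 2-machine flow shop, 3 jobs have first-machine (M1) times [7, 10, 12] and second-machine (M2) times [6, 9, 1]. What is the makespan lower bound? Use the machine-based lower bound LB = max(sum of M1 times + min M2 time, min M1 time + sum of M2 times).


LB1 = sum(M1 times) + min(M2 times) = 29 + 1 = 30
LB2 = min(M1 times) + sum(M2 times) = 7 + 16 = 23
Lower bound = max(LB1, LB2) = max(30, 23) = 30

30


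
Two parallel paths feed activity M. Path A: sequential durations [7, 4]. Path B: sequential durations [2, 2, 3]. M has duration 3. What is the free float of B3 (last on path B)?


ES(B3) = sum of predecessors on chain B = 4
EF(B3) = ES + duration = 4 + 3 = 7
Successor of B3 is M. ES(M) = max(sum(A), sum(B)) = max(11, 7) = 11
Free float = ES(successor) - EF(current) = 11 - 7 = 4

4


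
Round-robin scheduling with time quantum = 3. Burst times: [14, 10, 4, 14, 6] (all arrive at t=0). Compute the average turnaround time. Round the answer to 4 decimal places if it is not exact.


Time quantum = 3
Execution trace:
  J1 runs 3 units, time = 3
  J2 runs 3 units, time = 6
  J3 runs 3 units, time = 9
  J4 runs 3 units, time = 12
  J5 runs 3 units, time = 15
  J1 runs 3 units, time = 18
  J2 runs 3 units, time = 21
  J3 runs 1 units, time = 22
  J4 runs 3 units, time = 25
  J5 runs 3 units, time = 28
  J1 runs 3 units, time = 31
  J2 runs 3 units, time = 34
  J4 runs 3 units, time = 37
  J1 runs 3 units, time = 40
  J2 runs 1 units, time = 41
  J4 runs 3 units, time = 44
  J1 runs 2 units, time = 46
  J4 runs 2 units, time = 48
Finish times: [46, 41, 22, 48, 28]
Average turnaround = 185/5 = 37.0

37.0


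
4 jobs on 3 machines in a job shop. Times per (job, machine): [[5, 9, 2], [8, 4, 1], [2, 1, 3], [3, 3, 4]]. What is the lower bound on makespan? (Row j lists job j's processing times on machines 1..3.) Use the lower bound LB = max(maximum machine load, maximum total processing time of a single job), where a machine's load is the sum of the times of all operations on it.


Machine loads:
  Machine 1: 5 + 8 + 2 + 3 = 18
  Machine 2: 9 + 4 + 1 + 3 = 17
  Machine 3: 2 + 1 + 3 + 4 = 10
Max machine load = 18
Job totals:
  Job 1: 16
  Job 2: 13
  Job 3: 6
  Job 4: 10
Max job total = 16
Lower bound = max(18, 16) = 18

18
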